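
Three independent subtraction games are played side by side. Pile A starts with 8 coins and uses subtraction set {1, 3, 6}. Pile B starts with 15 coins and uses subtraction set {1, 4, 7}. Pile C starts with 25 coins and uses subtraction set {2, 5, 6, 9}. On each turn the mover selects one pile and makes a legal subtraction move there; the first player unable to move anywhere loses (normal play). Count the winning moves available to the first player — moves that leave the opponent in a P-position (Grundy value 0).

3

Pile A, S = {1, 3, 6}:
G(0) = 0
G(1) = mex{0} = 1
G(2) = mex{1} = 0
G(3) = mex{0,0} = 1
G(4) = mex{1,1} = 0
G(5) = mex{0,0} = 1
G(6) = mex{1,1,0} = 2
G(7) = mex{2,0,1} = 3
G(8) = mex{3,1,0} = 2
G_A(8) = 2.
Pile B, S = {1, 4, 7}:
n :  0  1  2  3  4  5  6  7  8  9 10 11 12 13 14 15
G :  0  1  0  1  2  0  1  2  0  1  0  1  2  0  1  2
G_B(15) = 2.
Pile C, S = {2, 5, 6, 9}:
n :  0  1  2  3  4  5  6  7  8  9 10 11 12 13 14 15 16 17 18 19 20 21 22 23 24 25
G :  0  0  1  1  0  2  1  3  0  2  1  0  0  1  1  0  2  1  3  0  2  1  0  0  1  1
G_C(25) = 1.
Combined Grundy value = 2 ⊕ 2 ⊕ 1 = 1.
A winning move leaves total XOR = 0, i.e. changes one component's Grundy value g to g ⊕ X where X is the current total.
Pile A: need g' = 2⊕1 = 3. Options: 8−1→G=3, 8−3→G=1, 8−6→G=0. Hits: 1.
Pile B: need g' = 2⊕1 = 3. Options: 15−1→G=1, 15−4→G=1, 15−7→G=0. Hits: 0.
Pile C: need g' = 1⊕1 = 0. Options: 25−2→G=0, 25−5→G=2, 25−6→G=0, 25−9→G=2. Hits: 2.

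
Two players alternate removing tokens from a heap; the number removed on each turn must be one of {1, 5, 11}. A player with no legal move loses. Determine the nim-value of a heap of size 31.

G(0) = 0
G(1) = mex{0} = 1
G(2) = mex{1} = 0
G(3) = mex{0} = 1
G(4) = mex{1} = 0
G(5) = mex{0,0} = 1
G(6) = mex{1,1} = 0
G(7) = mex{0,0} = 1
G(8) = mex{1,1} = 0
G(9) = mex{0,0} = 1
G(10) = mex{1,1} = 0
G(11) = mex{0,0,0} = 1
G(12) = mex{1,1,1} = 0
G(13) = mex{0,0,0} = 1
G(14) = mex{1,1,1} = 0
G(15) = mex{0,0,0} = 1
G(16) = mex{1,1,1} = 0
G(17) = mex{0,0,0} = 1
G(18) = mex{1,1,1} = 0
G(19) = mex{0,0,0} = 1
G(20) = mex{1,1,1} = 0
G(21) = mex{0,0,0} = 1
G(22) = mex{1,1,1} = 0
G(23) = mex{0,0,0} = 1
G(24) = mex{1,1,1} = 0
G(25) = mex{0,0,0} = 1
G(26) = mex{1,1,1} = 0
G(27) = mex{0,0,0} = 1
G(28) = mex{1,1,1} = 0
G(29) = mex{0,0,0} = 1
G(30) = mex{1,1,1} = 0
G(31) = mex{0,0,0} = 1

1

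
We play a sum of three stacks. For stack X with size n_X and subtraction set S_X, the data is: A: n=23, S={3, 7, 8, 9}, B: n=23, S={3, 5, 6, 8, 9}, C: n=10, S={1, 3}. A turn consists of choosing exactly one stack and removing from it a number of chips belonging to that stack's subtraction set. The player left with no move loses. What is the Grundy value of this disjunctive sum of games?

1

Stack A, S = {3, 7, 8, 9}:
n :  0  1  2  3  4  5  6  7  8  9 10 11 12 13 14 15 16 17 18 19 20 21 22 23
G :  0  0  0  1  1  1  0  2  2  1  3  3  0  2  4  1  0  0  0  1  1  1  0  2
G_A(23) = 2.
Stack B, S = {3, 5, 6, 8, 9}:
G(0) = 0
G(1) = mex{} = 0
G(2) = mex{} = 0
G(3) = mex{0} = 1
G(4) = mex{0} = 1
G(5) = mex{0,0} = 1
G(6) = mex{1,0,0} = 2
G(7) = mex{1,0,0} = 2
G(8) = mex{1,1,0,0} = 2
G(9) = mex{2,1,1,0,0} = 3
G(10) = mex{2,1,1,0,0} = 3
G(11) = mex{2,2,1,1,0} = 3
G(12) = mex{3,2,2,1,1} = 0
G(13) = mex{3,2,2,1,1} = 0
G(14) = mex{3,3,2,2,1} = 0
G(15) = mex{0,3,3,2,2} = 1
G(16) = mex{0,3,3,2,2} = 1
G(17) = mex{0,0,3,3,2} = 1
G(18) = mex{1,0,0,3,3} = 2
G(19) = mex{1,0,0,3,3} = 2
G(20) = mex{1,1,0,0,3} = 2
G(21) = mex{2,1,1,0,0} = 3
G(22) = mex{2,1,1,0,0} = 3
G(23) = mex{2,2,1,1,0} = 3
G_B(23) = 3.
Stack C, S = {1, 3}:
n :  0  1  2  3  4  5  6  7  8  9 10
G :  0  1  0  1  0  1  0  1  0  1  0
G_C(10) = 0.
Combined Grundy value = 2 ⊕ 3 ⊕ 0 = 1.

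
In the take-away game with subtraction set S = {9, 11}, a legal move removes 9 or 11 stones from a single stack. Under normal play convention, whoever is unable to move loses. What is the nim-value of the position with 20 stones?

G(0) = 0
G(1) = mex{} = 0
G(2) = mex{} = 0
G(3) = mex{} = 0
G(4) = mex{} = 0
G(5) = mex{} = 0
G(6) = mex{} = 0
G(7) = mex{} = 0
G(8) = mex{} = 0
G(9) = mex{0} = 1
G(10) = mex{0} = 1
G(11) = mex{0,0} = 1
G(12) = mex{0,0} = 1
G(13) = mex{0,0} = 1
G(14) = mex{0,0} = 1
G(15) = mex{0,0} = 1
G(16) = mex{0,0} = 1
G(17) = mex{0,0} = 1
G(18) = mex{1,0} = 2
G(19) = mex{1,0} = 2
G(20) = mex{1,1} = 0

0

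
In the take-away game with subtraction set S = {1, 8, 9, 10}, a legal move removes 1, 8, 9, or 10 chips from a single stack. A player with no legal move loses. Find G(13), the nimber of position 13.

G(0) = 0
G(1) = mex{0} = 1
G(2) = mex{1} = 0
G(3) = mex{0} = 1
G(4) = mex{1} = 0
G(5) = mex{0} = 1
G(6) = mex{1} = 0
G(7) = mex{0} = 1
G(8) = mex{1,0} = 2
G(9) = mex{2,1,0} = 3
G(10) = mex{3,0,1,0} = 2
G(11) = mex{2,1,0,1} = 3
G(12) = mex{3,0,1,0} = 2
G(13) = mex{2,1,0,1} = 3

3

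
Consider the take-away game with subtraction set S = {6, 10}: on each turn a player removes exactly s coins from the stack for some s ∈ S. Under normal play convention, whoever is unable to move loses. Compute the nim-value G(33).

G(0) = 0
G(1) = mex{} = 0
G(2) = mex{} = 0
G(3) = mex{} = 0
G(4) = mex{} = 0
G(5) = mex{} = 0
G(6) = mex{0} = 1
G(7) = mex{0} = 1
G(8) = mex{0} = 1
G(9) = mex{0} = 1
G(10) = mex{0,0} = 1
G(11) = mex{0,0} = 1
G(12) = mex{1,0} = 2
G(13) = mex{1,0} = 2
G(14) = mex{1,0} = 2
G(15) = mex{1,0} = 2
G(16) = mex{1,1} = 0
G(17) = mex{1,1} = 0
G(18) = mex{2,1} = 0
G(19) = mex{2,1} = 0
G(20) = mex{2,1} = 0
G(21) = mex{2,1} = 0
G(22) = mex{0,2} = 1
G(23) = mex{0,2} = 1
G(24) = mex{0,2} = 1
G(25) = mex{0,2} = 1
G(26) = mex{0,0} = 1
G(27) = mex{0,0} = 1
G(28) = mex{1,0} = 2
G(29) = mex{1,0} = 2
G(30) = mex{1,0} = 2
G(31) = mex{1,0} = 2
G(32) = mex{1,1} = 0
G(33) = mex{1,1} = 0

0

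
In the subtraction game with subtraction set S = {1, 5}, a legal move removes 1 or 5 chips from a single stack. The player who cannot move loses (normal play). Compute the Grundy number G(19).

n :  0  1  2  3  4  5  6  7  8  9 10 11 12 13 14 15 16 17 18 19
G :  0  1  0  1  0  1  0  1  0  1  0  1  0  1  0  1  0  1  0  1

1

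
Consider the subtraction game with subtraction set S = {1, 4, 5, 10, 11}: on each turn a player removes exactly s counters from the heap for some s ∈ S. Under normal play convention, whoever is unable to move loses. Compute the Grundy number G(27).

G(0) = 0
G(1) = mex{0} = 1
G(2) = mex{1} = 0
G(3) = mex{0} = 1
G(4) = mex{1,0} = 2
G(5) = mex{2,1,0} = 3
G(6) = mex{3,0,1} = 2
G(7) = mex{2,1,0} = 3
G(8) = mex{3,2,1} = 0
G(9) = mex{0,3,2} = 1
G(10) = mex{1,2,3,0} = 4
G(11) = mex{4,3,2,1,0} = 5
G(12) = mex{5,0,3,0,1} = 2
G(13) = mex{2,1,0,1,0} = 3
G(14) = mex{3,4,1,2,1} = 0
G(15) = mex{0,5,4,3,2} = 1
G(16) = mex{1,2,5,2,3} = 0
G(17) = mex{0,3,2,3,2} = 1
G(18) = mex{1,0,3,0,3} = 2
G(19) = mex{2,1,0,1,0} = 3
G(20) = mex{3,0,1,4,1} = 2
G(21) = mex{2,1,0,5,4} = 3
G(22) = mex{3,2,1,2,5} = 0
G(23) = mex{0,3,2,3,2} = 1
G(24) = mex{1,2,3,0,3} = 4
G(25) = mex{4,3,2,1,0} = 5
G(26) = mex{5,0,3,0,1} = 2
G(27) = mex{2,1,0,1,0} = 3

3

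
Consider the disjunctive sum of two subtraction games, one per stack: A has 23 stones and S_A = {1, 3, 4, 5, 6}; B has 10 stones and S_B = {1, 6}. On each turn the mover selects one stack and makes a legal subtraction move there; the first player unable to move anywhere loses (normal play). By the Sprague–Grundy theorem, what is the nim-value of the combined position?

Stack A, S = {1, 3, 4, 5, 6}:
G(0) = 0
G(1) = mex{0} = 1
G(2) = mex{1} = 0
G(3) = mex{0,0} = 1
G(4) = mex{1,1,0} = 2
G(5) = mex{2,0,1,0} = 3
G(6) = mex{3,1,0,1,0} = 2
G(7) = mex{2,2,1,0,1} = 3
G(8) = mex{3,3,2,1,0} = 4
G(9) = mex{4,2,3,2,1} = 0
G(10) = mex{0,3,2,3,2} = 1
G(11) = mex{1,4,3,2,3} = 0
G(12) = mex{0,0,4,3,2} = 1
G(13) = mex{1,1,0,4,3} = 2
G(14) = mex{2,0,1,0,4} = 3
G(15) = mex{3,1,0,1,0} = 2
G(16) = mex{2,2,1,0,1} = 3
G(17) = mex{3,3,2,1,0} = 4
G(18) = mex{4,2,3,2,1} = 0
G(19) = mex{0,3,2,3,2} = 1
G(20) = mex{1,4,3,2,3} = 0
G(21) = mex{0,0,4,3,2} = 1
G(22) = mex{1,1,0,4,3} = 2
G(23) = mex{2,0,1,0,4} = 3
G_A(23) = 3.
Stack B, S = {1, 6}:
n :  0  1  2  3  4  5  6  7  8  9 10
G :  0  1  0  1  0  1  2  0  1  0  1
G_B(10) = 1.
Combined Grundy value = 3 ⊕ 1 = 2.

2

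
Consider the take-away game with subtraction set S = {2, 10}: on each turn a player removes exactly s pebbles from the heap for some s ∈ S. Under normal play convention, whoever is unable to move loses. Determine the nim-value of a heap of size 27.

G(0) = 0
G(1) = mex{} = 0
G(2) = mex{0} = 1
G(3) = mex{0} = 1
G(4) = mex{1} = 0
G(5) = mex{1} = 0
G(6) = mex{0} = 1
G(7) = mex{0} = 1
G(8) = mex{1} = 0
G(9) = mex{1} = 0
G(10) = mex{0,0} = 1
G(11) = mex{0,0} = 1
G(12) = mex{1,1} = 0
G(13) = mex{1,1} = 0
G(14) = mex{0,0} = 1
G(15) = mex{0,0} = 1
G(16) = mex{1,1} = 0
G(17) = mex{1,1} = 0
G(18) = mex{0,0} = 1
G(19) = mex{0,0} = 1
G(20) = mex{1,1} = 0
G(21) = mex{1,1} = 0
G(22) = mex{0,0} = 1
G(23) = mex{0,0} = 1
G(24) = mex{1,1} = 0
G(25) = mex{1,1} = 0
G(26) = mex{0,0} = 1
G(27) = mex{0,0} = 1

1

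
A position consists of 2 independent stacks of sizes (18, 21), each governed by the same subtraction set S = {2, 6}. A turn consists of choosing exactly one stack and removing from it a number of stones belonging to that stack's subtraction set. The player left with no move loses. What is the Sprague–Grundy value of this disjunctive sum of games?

All stacks use S = {2, 6}:
G(0) = 0
G(1) = mex{} = 0
G(2) = mex{0} = 1
G(3) = mex{0} = 1
G(4) = mex{1} = 0
G(5) = mex{1} = 0
G(6) = mex{0,0} = 1
G(7) = mex{0,0} = 1
G(8) = mex{1,1} = 0
G(9) = mex{1,1} = 0
G(10) = mex{0,0} = 1
G(11) = mex{0,0} = 1
G(12) = mex{1,1} = 0
G(13) = mex{1,1} = 0
G(14) = mex{0,0} = 1
G(15) = mex{0,0} = 1
G(16) = mex{1,1} = 0
G(17) = mex{1,1} = 0
G(18) = mex{0,0} = 1
G(19) = mex{0,0} = 1
G(20) = mex{1,1} = 0
G(21) = mex{1,1} = 0
Stack A: G(18) = 1.
Stack B: G(21) = 0.
Combined Grundy value = 1 ⊕ 0 = 1.

1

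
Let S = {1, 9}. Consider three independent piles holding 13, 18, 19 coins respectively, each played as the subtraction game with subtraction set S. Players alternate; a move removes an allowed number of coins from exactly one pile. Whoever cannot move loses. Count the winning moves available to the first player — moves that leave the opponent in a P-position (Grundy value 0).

All piles use S = {1, 9}:
G(0) = 0
G(1) = mex{0} = 1
G(2) = mex{1} = 0
G(3) = mex{0} = 1
G(4) = mex{1} = 0
G(5) = mex{0} = 1
G(6) = mex{1} = 0
G(7) = mex{0} = 1
G(8) = mex{1} = 0
G(9) = mex{0,0} = 1
G(10) = mex{1,1} = 0
G(11) = mex{0,0} = 1
G(12) = mex{1,1} = 0
G(13) = mex{0,0} = 1
G(14) = mex{1,1} = 0
G(15) = mex{0,0} = 1
G(16) = mex{1,1} = 0
G(17) = mex{0,0} = 1
G(18) = mex{1,1} = 0
G(19) = mex{0,0} = 1
Pile A: G(13) = 1.
Pile B: G(18) = 0.
Pile C: G(19) = 1.
Combined Grundy value = 1 ⊕ 0 ⊕ 1 = 0.
A winning move leaves total XOR = 0, i.e. changes one component's Grundy value g to g ⊕ X where X is the current total.
Pile A: target g' = 1⊕0 = 1, but every legal move changes the Grundy value (mex property), so 0 moves.
Pile B: target g' = 0⊕0 = 0, but every legal move changes the Grundy value (mex property), so 0 moves.
Pile C: target g' = 1⊕0 = 1, but every legal move changes the Grundy value (mex property), so 0 moves.

0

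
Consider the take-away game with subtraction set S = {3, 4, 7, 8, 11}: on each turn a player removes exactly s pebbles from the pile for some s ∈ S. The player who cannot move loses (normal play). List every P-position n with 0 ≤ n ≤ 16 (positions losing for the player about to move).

0, 1, 2, 14, 15, 16

n :  0  1  2  3  4  5  6  7  8  9 10 11 12 13 14 15 16
G :  0  0  0  1  1  1  2  2  2  3  3  3  4  4  0  0  0
P-positions are exactly the n with G(n) = 0.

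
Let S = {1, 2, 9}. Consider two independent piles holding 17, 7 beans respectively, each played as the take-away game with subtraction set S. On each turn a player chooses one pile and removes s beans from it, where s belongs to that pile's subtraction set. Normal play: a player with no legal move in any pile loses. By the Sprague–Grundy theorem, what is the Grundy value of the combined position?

All piles use S = {1, 2, 9}:
n :  0  1  2  3  4  5  6  7  8  9 10 11 12 13 14 15 16 17
G :  0  1  2  0  1  2  0  1  2  3  0  1  2  0  1  2  0  1
Pile A: G(17) = 1.
Pile B: G(7) = 1.
Combined Grundy value = 1 ⊕ 1 = 0.

0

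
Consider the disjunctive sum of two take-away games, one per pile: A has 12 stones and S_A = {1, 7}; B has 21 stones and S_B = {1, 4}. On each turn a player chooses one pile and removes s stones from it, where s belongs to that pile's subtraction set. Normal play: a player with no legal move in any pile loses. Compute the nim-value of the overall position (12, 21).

1

Pile A, S = {1, 7}:
n :  0  1  2  3  4  5  6  7  8  9 10 11 12
G :  0  1  0  1  0  1  0  1  0  1  0  1  0
G_A(12) = 0.
Pile B, S = {1, 4}:
G(0) = 0
G(1) = mex{0} = 1
G(2) = mex{1} = 0
G(3) = mex{0} = 1
G(4) = mex{1,0} = 2
G(5) = mex{2,1} = 0
G(6) = mex{0,0} = 1
G(7) = mex{1,1} = 0
G(8) = mex{0,2} = 1
G(9) = mex{1,0} = 2
G(10) = mex{2,1} = 0
G(11) = mex{0,0} = 1
G(12) = mex{1,1} = 0
G(13) = mex{0,2} = 1
G(14) = mex{1,0} = 2
G(15) = mex{2,1} = 0
G(16) = mex{0,0} = 1
G(17) = mex{1,1} = 0
G(18) = mex{0,2} = 1
G(19) = mex{1,0} = 2
G(20) = mex{2,1} = 0
G(21) = mex{0,0} = 1
G_B(21) = 1.
Combined Grundy value = 0 ⊕ 1 = 1.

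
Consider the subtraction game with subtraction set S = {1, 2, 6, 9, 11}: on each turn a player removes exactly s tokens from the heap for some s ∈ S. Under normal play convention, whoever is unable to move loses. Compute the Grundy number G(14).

4

n :  0  1  2  3  4  5  6  7  8  9 10 11 12 13 14
G :  0  1  2  0  1  2  3  0  1  2  0  1  2  3  4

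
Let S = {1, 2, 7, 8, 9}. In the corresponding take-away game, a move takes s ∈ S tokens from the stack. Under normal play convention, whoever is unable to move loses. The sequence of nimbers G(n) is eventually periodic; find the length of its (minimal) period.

16

G(0) = 0
G(1) = mex{0} = 1
G(2) = mex{1,0} = 2
G(3) = mex{2,1} = 0
G(4) = mex{0,2} = 1
G(5) = mex{1,0} = 2
G(6) = mex{2,1} = 0
G(7) = mex{0,2,0} = 1
G(8) = mex{1,0,1,0} = 2
G(9) = mex{2,1,2,1,0} = 3
G(10) = mex{3,2,0,2,1} = 4
G(11) = mex{4,3,1,0,2} = 5
G(12) = mex{5,4,2,1,0} = 3
G(13) = mex{3,5,0,2,1} = 4
G(14) = mex{4,3,1,0,2} = 5
G(15) = mex{5,4,2,1,0} = 3
G(16) = mex{3,5,3,2,1} = 0
G(17) = mex{0,3,4,3,2} = 1
G(18) = mex{1,0,5,4,3} = 2
G(19) = mex{2,1,3,5,4} = 0
G(20) = mex{0,2,4,3,5} = 1
G(21) = mex{1,0,5,4,3} = 2
G(22) = mex{2,1,3,5,4} = 0
G(23) = mex{0,2,0,3,5} = 1
G(24) = mex{1,0,1,0,3} = 2
G(25) = mex{2,1,2,1,0} = 3
G(26) = mex{3,2,0,2,1} = 4
G(27) = mex{4,3,1,0,2} = 5
G(28) = mex{5,4,2,1,0} = 3
G(29) = mex{3,5,0,2,1} = 4
G(30) = mex{4,3,1,0,2} = 5
G(31) = mex{5,4,2,1,0} = 3
G(32) = mex{3,5,3,2,1} = 0
G(33) = mex{0,3,4,3,2} = 1
G(n+16) = G(n) holds for n = 0,…,8 (a full window of length max(S) = 9), so the sequence is purely periodic with period 16.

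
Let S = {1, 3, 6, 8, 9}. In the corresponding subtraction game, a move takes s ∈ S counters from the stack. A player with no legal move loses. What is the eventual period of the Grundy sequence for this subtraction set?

G(0) = 0
G(1) = mex{0} = 1
G(2) = mex{1} = 0
G(3) = mex{0,0} = 1
G(4) = mex{1,1} = 0
G(5) = mex{0,0} = 1
G(6) = mex{1,1,0} = 2
G(7) = mex{2,0,1} = 3
G(8) = mex{3,1,0,0} = 2
G(9) = mex{2,2,1,1,0} = 3
G(10) = mex{3,3,0,0,1} = 2
G(11) = mex{2,2,1,1,0} = 3
G(12) = mex{3,3,2,0,1} = 4
G(13) = mex{4,2,3,1,0} = 5
G(14) = mex{5,3,2,2,1} = 0
G(15) = mex{0,4,3,3,2} = 1
G(16) = mex{1,5,2,2,3} = 0
G(17) = mex{0,0,3,3,2} = 1
G(18) = mex{1,1,4,2,3} = 0
G(19) = mex{0,0,5,3,2} = 1
G(20) = mex{1,1,0,4,3} = 2
G(21) = mex{2,0,1,5,4} = 3
G(22) = mex{3,1,0,0,5} = 2
G(23) = mex{2,2,1,1,0} = 3
G(24) = mex{3,3,0,0,1} = 2
G(25) = mex{2,2,1,1,0} = 3
G(26) = mex{3,3,2,0,1} = 4
G(27) = mex{4,2,3,1,0} = 5
G(28) = mex{5,3,2,2,1} = 0
G(29) = mex{0,4,3,3,2} = 1
G(n+14) = G(n) holds for n = 0,…,8 (a full window of length max(S) = 9), so the sequence is purely periodic with period 14.

14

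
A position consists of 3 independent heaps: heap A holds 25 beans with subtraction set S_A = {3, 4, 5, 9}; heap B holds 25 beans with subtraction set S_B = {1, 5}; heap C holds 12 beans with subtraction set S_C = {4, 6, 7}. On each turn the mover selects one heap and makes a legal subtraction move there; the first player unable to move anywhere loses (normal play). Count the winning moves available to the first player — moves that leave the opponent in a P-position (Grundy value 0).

Heap A, S = {3, 4, 5, 9}:
n :  0  1  2  3  4  5  6  7  8  9 10 11 12 13 14 15 16 17 18 19 20 21 22 23 24 25
G :  0  0  0  1  1  1  2  2  0  3  3  1  4  2  0  0  0  1  1  1  2  2  0  3  3  1
G_A(25) = 1.
Heap B, S = {1, 5}:
n :  0  1  2  3  4  5  6  7  8  9 10 11 12 13 14 15 16 17 18 19 20 21 22 23 24 25
G :  0  1  0  1  0  1  0  1  0  1  0  1  0  1  0  1  0  1  0  1  0  1  0  1  0  1
G_B(25) = 1.
Heap C, S = {4, 6, 7}:
n :  0  1  2  3  4  5  6  7  8  9 10 11 12
G :  0  0  0  0  1  1  1  1  2  2  2  0  0
G_C(12) = 0.
Combined Grundy value = 1 ⊕ 1 ⊕ 0 = 0.
A winning move leaves total XOR = 0, i.e. changes one component's Grundy value g to g ⊕ X where X is the current total.
Heap A: target g' = 1⊕0 = 1, but every legal move changes the Grundy value (mex property), so 0 moves.
Heap B: target g' = 1⊕0 = 1, but every legal move changes the Grundy value (mex property), so 0 moves.
Heap C: target g' = 0⊕0 = 0, but every legal move changes the Grundy value (mex property), so 0 moves.

0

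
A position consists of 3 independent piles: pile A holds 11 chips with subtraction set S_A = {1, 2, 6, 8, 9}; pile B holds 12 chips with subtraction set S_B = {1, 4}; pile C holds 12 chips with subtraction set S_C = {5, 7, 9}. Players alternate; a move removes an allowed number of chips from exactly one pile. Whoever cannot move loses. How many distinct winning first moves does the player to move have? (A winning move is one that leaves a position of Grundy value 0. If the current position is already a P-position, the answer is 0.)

Pile A, S = {1, 2, 6, 8, 9}:
G(0) = 0
G(1) = mex{0} = 1
G(2) = mex{1,0} = 2
G(3) = mex{2,1} = 0
G(4) = mex{0,2} = 1
G(5) = mex{1,0} = 2
G(6) = mex{2,1,0} = 3
G(7) = mex{3,2,1} = 0
G(8) = mex{0,3,2,0} = 1
G(9) = mex{1,0,0,1,0} = 2
G(10) = mex{2,1,1,2,1} = 0
G(11) = mex{0,2,2,0,2} = 1
G_A(11) = 1.
Pile B, S = {1, 4}:
n :  0  1  2  3  4  5  6  7  8  9 10 11 12
G :  0  1  0  1  2  0  1  0  1  2  0  1  0
G_B(12) = 0.
Pile C, S = {5, 7, 9}:
n :  0  1  2  3  4  5  6  7  8  9 10 11 12
G :  0  0  0  0  0  1  1  1  1  1  2  2  2
G_C(12) = 2.
Combined Grundy value = 1 ⊕ 0 ⊕ 2 = 3.
A winning move leaves total XOR = 0, i.e. changes one component's Grundy value g to g ⊕ X where X is the current total.
Pile A: need g' = 1⊕3 = 2. Options: 11−1→G=0, 11−2→G=2, 11−6→G=2, 11−8→G=0, 11−9→G=2. Hits: 3.
Pile B: need g' = 0⊕3 = 3. Options: 12−1→G=1, 12−4→G=1. Hits: 0.
Pile C: need g' = 2⊕3 = 1. Options: 12−5→G=1, 12−7→G=1, 12−9→G=0. Hits: 2.

5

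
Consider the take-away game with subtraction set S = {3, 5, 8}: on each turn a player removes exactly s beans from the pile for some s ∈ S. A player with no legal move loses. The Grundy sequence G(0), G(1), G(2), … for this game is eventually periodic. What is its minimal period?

G(0) = 0
G(1) = mex{} = 0
G(2) = mex{} = 0
G(3) = mex{0} = 1
G(4) = mex{0} = 1
G(5) = mex{0,0} = 1
G(6) = mex{1,0} = 2
G(7) = mex{1,0} = 2
G(8) = mex{1,1,0} = 2
G(9) = mex{2,1,0} = 3
G(10) = mex{2,1,0} = 3
G(11) = mex{2,2,1} = 0
G(12) = mex{3,2,1} = 0
G(13) = mex{3,2,1} = 0
G(14) = mex{0,3,2} = 1
G(15) = mex{0,3,2} = 1
G(16) = mex{0,0,2} = 1
G(17) = mex{1,0,3} = 2
G(18) = mex{1,0,3} = 2
G(19) = mex{1,1,0} = 2
G(20) = mex{2,1,0} = 3
G(21) = mex{2,1,0} = 3
G(22) = mex{2,2,1} = 0
G(23) = mex{3,2,1} = 0
G(n+11) = G(n) holds for n = 0,…,7 (a full window of length max(S) = 8), so the sequence is purely periodic with period 11.

11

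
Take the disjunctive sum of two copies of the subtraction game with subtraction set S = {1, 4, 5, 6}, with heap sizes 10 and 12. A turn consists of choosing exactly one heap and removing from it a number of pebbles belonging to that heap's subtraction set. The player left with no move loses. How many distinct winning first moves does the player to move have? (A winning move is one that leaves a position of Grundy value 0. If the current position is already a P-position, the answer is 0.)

0

All heaps use S = {1, 4, 5, 6}:
n :  0  1  2  3  4  5  6  7  8  9 10 11 12
G :  0  1  0  1  2  3  2  3  4  0  1  0  1
Heap A: G(10) = 1.
Heap B: G(12) = 1.
Combined Grundy value = 1 ⊕ 1 = 0.
A winning move leaves total XOR = 0, i.e. changes one component's Grundy value g to g ⊕ X where X is the current total.
Heap A: target g' = 1⊕0 = 1, but every legal move changes the Grundy value (mex property), so 0 moves.
Heap B: target g' = 1⊕0 = 1, but every legal move changes the Grundy value (mex property), so 0 moves.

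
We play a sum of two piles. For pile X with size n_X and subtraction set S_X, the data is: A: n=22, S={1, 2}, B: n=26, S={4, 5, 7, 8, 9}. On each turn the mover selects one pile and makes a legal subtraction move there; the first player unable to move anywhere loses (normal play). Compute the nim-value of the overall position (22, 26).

Pile A, S = {1, 2}:
n :  0  1  2  3  4  5  6  7  8  9 10 11 12 13 14 15 16 17 18 19 20 21 22
G :  0  1  2  0  1  2  0  1  2  0  1  2  0  1  2  0  1  2  0  1  2  0  1
G_A(22) = 1.
Pile B, S = {4, 5, 7, 8, 9}:
n :  0  1  2  3  4  5  6  7  8  9 10 11 12 13 14 15 16 17 18 19 20 21 22 23 24 25 26
G :  0  0  0  0  1  1  1  1  2  2  2  2  3  0  0  0  0  1  1  1  1  2  2  2  2  3  0
G_B(26) = 0.
Combined Grundy value = 1 ⊕ 0 = 1.

1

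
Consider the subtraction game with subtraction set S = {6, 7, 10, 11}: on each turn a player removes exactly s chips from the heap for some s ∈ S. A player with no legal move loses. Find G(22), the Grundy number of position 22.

0

n :  0  1  2  3  4  5  6  7  8  9 10 11 12 13 14 15 16 17 18 19 20 21 22
G :  0  0  0  0  0  0  1  1  1  1  1  1  2  2  2  2  2  0  0  0  0  0  0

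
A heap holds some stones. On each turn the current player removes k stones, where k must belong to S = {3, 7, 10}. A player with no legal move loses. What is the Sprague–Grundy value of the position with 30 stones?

3

G(0) = 0
G(1) = mex{} = 0
G(2) = mex{} = 0
G(3) = mex{0} = 1
G(4) = mex{0} = 1
G(5) = mex{0} = 1
G(6) = mex{1} = 0
G(7) = mex{1,0} = 2
G(8) = mex{1,0} = 2
G(9) = mex{0,0} = 1
G(10) = mex{2,1,0} = 3
G(11) = mex{2,1,0} = 3
G(12) = mex{1,1,0} = 2
G(13) = mex{3,0,1} = 2
G(14) = mex{3,2,1} = 0
G(15) = mex{2,2,1} = 0
G(16) = mex{2,1,0} = 3
G(17) = mex{0,3,2} = 1
G(18) = mex{0,3,2} = 1
G(19) = mex{3,2,1} = 0
G(20) = mex{1,2,3} = 0
G(21) = mex{1,0,3} = 2
G(22) = mex{0,0,2} = 1
G(23) = mex{0,3,2} = 1
G(24) = mex{2,1,0} = 3
G(25) = mex{1,1,0} = 2
G(26) = mex{1,0,3} = 2
G(27) = mex{3,0,1} = 2
G(28) = mex{2,2,1} = 0
G(29) = mex{2,1,0} = 3
G(30) = mex{2,1,0} = 3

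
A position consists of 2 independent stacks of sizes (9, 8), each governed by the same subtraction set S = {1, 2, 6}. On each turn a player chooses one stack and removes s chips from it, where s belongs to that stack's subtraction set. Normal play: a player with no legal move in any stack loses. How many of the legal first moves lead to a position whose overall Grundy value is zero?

2

All stacks use S = {1, 2, 6}:
n : 0 1 2 3 4 5 6 7 8 9
G : 0 1 2 0 1 2 3 0 1 2
Stack A: G(9) = 2.
Stack B: G(8) = 1.
Combined Grundy value = 2 ⊕ 1 = 3.
A winning move leaves total XOR = 0, i.e. changes one component's Grundy value g to g ⊕ X where X is the current total.
Stack A: need g' = 2⊕3 = 1. Options: 9−1→G=1, 9−2→G=0, 9−6→G=0. Hits: 1.
Stack B: need g' = 1⊕3 = 2. Options: 8−1→G=0, 8−2→G=3, 8−6→G=2. Hits: 1.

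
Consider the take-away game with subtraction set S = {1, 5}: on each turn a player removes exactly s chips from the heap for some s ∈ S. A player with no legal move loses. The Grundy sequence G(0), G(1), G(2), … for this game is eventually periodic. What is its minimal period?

G(0) = 0
G(1) = mex{0} = 1
G(2) = mex{1} = 0
G(3) = mex{0} = 1
G(4) = mex{1} = 0
G(5) = mex{0,0} = 1
G(6) = mex{1,1} = 0
G(7) = mex{0,0} = 1
G(8) = mex{1,1} = 0
G(9) = mex{0,0} = 1
G(10) = mex{1,1} = 0
G(11) = mex{0,0} = 1
G(12) = mex{1,1} = 0
G(13) = mex{0,0} = 1
G(14) = mex{1,1} = 0
G(n+2) = G(n) holds for n = 0,…,4 (a full window of length max(S) = 5), so the sequence is purely periodic with period 2.

2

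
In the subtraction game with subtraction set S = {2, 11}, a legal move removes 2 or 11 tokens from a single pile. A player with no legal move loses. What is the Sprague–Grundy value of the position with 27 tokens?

0

G(0) = 0
G(1) = mex{} = 0
G(2) = mex{0} = 1
G(3) = mex{0} = 1
G(4) = mex{1} = 0
G(5) = mex{1} = 0
G(6) = mex{0} = 1
G(7) = mex{0} = 1
G(8) = mex{1} = 0
G(9) = mex{1} = 0
G(10) = mex{0} = 1
G(11) = mex{0,0} = 1
G(12) = mex{1,0} = 2
G(13) = mex{1,1} = 0
G(14) = mex{2,1} = 0
G(15) = mex{0,0} = 1
G(16) = mex{0,0} = 1
G(17) = mex{1,1} = 0
G(18) = mex{1,1} = 0
G(19) = mex{0,0} = 1
G(20) = mex{0,0} = 1
G(21) = mex{1,1} = 0
G(22) = mex{1,1} = 0
G(23) = mex{0,2} = 1
G(24) = mex{0,0} = 1
G(25) = mex{1,0} = 2
G(26) = mex{1,1} = 0
G(27) = mex{2,1} = 0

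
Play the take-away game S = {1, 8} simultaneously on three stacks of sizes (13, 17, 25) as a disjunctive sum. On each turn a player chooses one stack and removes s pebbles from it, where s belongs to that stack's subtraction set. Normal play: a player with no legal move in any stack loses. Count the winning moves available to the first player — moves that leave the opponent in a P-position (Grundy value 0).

2

All stacks use S = {1, 8}:
n :  0  1  2  3  4  5  6  7  8  9 10 11 12 13 14 15 16 17 18 19 20 21 22 23 24 25
G :  0  1  0  1  0  1  0  1  2  0  1  0  1  0  1  0  1  2  0  1  0  1  0  1  0  1
Stack A: G(13) = 0.
Stack B: G(17) = 2.
Stack C: G(25) = 1.
Combined Grundy value = 0 ⊕ 2 ⊕ 1 = 3.
A winning move leaves total XOR = 0, i.e. changes one component's Grundy value g to g ⊕ X where X is the current total.
Stack A: need g' = 0⊕3 = 3. Options: 13−1→G=1, 13−8→G=1. Hits: 0.
Stack B: need g' = 2⊕3 = 1. Options: 17−1→G=1, 17−8→G=0. Hits: 1.
Stack C: need g' = 1⊕3 = 2. Options: 25−1→G=0, 25−8→G=2. Hits: 1.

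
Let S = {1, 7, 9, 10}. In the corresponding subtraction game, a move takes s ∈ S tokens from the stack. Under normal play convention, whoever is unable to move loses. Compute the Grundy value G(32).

n :  0  1  2  3  4  5  6  7  8  9 10 11 12 13 14 15 16 17 18 19 20 21 22 23 24 25 26 27 28 29 30 31 32
G :  0  1  0  1  0  1  0  1  0  1  2  3  2  3  2  3  2  3  2  0  1  0  1  0  1  0  1  0  1  2  3  2  3

3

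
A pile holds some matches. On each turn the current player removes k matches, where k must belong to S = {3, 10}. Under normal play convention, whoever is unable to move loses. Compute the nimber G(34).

n :  0  1  2  3  4  5  6  7  8  9 10 11 12 13 14 15 16 17 18 19 20 21 22 23 24 25 26 27 28 29 30 31 32 33 34
G :  0  0  0  1  1  1  0  0  0  1  1  1  2  0  0  0  1  1  1  0  0  0  1  1  1  2  0  0  0  1  1  1  0  0  0

0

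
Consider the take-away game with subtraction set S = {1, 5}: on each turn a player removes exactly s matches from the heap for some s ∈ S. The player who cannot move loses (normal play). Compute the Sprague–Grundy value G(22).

n :  0  1  2  3  4  5  6  7  8  9 10 11 12 13 14 15 16 17 18 19 20 21 22
G :  0  1  0  1  0  1  0  1  0  1  0  1  0  1  0  1  0  1  0  1  0  1  0

0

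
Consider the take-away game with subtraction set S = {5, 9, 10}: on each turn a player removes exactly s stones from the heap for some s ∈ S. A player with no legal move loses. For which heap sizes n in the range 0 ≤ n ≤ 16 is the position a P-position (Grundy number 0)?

0, 1, 2, 3, 4, 15, 16

G(0) = 0
G(1) = mex{} = 0
G(2) = mex{} = 0
G(3) = mex{} = 0
G(4) = mex{} = 0
G(5) = mex{0} = 1
G(6) = mex{0} = 1
G(7) = mex{0} = 1
G(8) = mex{0} = 1
G(9) = mex{0,0} = 1
G(10) = mex{1,0,0} = 2
G(11) = mex{1,0,0} = 2
G(12) = mex{1,0,0} = 2
G(13) = mex{1,0,0} = 2
G(14) = mex{1,1,0} = 2
G(15) = mex{2,1,1} = 0
G(16) = mex{2,1,1} = 0
P-positions are exactly the n with G(n) = 0.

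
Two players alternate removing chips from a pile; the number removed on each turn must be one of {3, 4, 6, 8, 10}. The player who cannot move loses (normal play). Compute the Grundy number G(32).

2

n :  0  1  2  3  4  5  6  7  8  9 10 11 12 13 14 15 16 17 18 19 20 21 22 23 24 25 26 27 28 29 30 31 32
G :  0  0  0  1  1  1  2  2  2  3  3  3  4  0  0  0  1  1  1  2  2  2  3  3  3  4  0  0  0  1  1  1  2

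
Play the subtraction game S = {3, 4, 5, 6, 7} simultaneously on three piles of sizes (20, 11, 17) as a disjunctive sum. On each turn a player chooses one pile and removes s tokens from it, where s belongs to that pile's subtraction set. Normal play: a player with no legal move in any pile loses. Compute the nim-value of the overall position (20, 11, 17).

2

All piles use S = {3, 4, 5, 6, 7}:
n :  0  1  2  3  4  5  6  7  8  9 10 11 12 13 14 15 16 17 18 19 20
G :  0  0  0  1  1  1  2  2  2  3  0  0  0  1  1  1  2  2  2  3  0
Pile A: G(20) = 0.
Pile B: G(11) = 0.
Pile C: G(17) = 2.
Combined Grundy value = 0 ⊕ 0 ⊕ 2 = 2.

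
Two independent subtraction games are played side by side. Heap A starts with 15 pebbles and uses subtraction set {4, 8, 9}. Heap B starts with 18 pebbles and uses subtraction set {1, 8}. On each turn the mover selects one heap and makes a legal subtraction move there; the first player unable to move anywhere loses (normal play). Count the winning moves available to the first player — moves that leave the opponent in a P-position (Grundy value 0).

0

Heap A, S = {4, 8, 9}:
n :  0  1  2  3  4  5  6  7  8  9 10 11 12 13 14 15
G :  0  0  0  0  1  1  1  1  2  2  2  2  3  0  0  0
G_A(15) = 0.
Heap B, S = {1, 8}:
n :  0  1  2  3  4  5  6  7  8  9 10 11 12 13 14 15 16 17 18
G :  0  1  0  1  0  1  0  1  2  0  1  0  1  0  1  0  1  2  0
G_B(18) = 0.
Combined Grundy value = 0 ⊕ 0 = 0.
A winning move leaves total XOR = 0, i.e. changes one component's Grundy value g to g ⊕ X where X is the current total.
Heap A: target g' = 0⊕0 = 0, but every legal move changes the Grundy value (mex property), so 0 moves.
Heap B: target g' = 0⊕0 = 0, but every legal move changes the Grundy value (mex property), so 0 moves.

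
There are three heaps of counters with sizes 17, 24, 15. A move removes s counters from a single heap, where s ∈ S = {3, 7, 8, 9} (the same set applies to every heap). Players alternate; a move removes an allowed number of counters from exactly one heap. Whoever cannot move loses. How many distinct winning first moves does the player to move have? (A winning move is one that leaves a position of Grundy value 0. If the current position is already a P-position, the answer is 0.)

5

All heaps use S = {3, 7, 8, 9}:
n :  0  1  2  3  4  5  6  7  8  9 10 11 12 13 14 15 16 17 18 19 20 21 22 23 24
G :  0  0  0  1  1  1  0  2  2  1  3  3  0  2  4  1  0  0  0  1  1  1  0  2  2
Heap A: G(17) = 0.
Heap B: G(24) = 2.
Heap C: G(15) = 1.
Combined Grundy value = 0 ⊕ 2 ⊕ 1 = 3.
A winning move leaves total XOR = 0, i.e. changes one component's Grundy value g to g ⊕ X where X is the current total.
Heap A: need g' = 0⊕3 = 3. Options: 17−3→G=4, 17−7→G=3, 17−8→G=1, 17−9→G=2. Hits: 1.
Heap B: need g' = 2⊕3 = 1. Options: 24−3→G=1, 24−7→G=0, 24−8→G=0, 24−9→G=1. Hits: 2.
Heap C: need g' = 1⊕3 = 2. Options: 15−3→G=0, 15−7→G=2, 15−8→G=2, 15−9→G=0. Hits: 2.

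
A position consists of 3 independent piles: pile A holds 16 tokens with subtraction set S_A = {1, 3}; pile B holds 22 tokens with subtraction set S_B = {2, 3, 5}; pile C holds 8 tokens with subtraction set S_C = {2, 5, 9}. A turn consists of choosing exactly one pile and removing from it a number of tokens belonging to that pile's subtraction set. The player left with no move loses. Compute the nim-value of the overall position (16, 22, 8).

Pile A, S = {1, 3}:
n :  0  1  2  3  4  5  6  7  8  9 10 11 12 13 14 15 16
G :  0  1  0  1  0  1  0  1  0  1  0  1  0  1  0  1  0
G_A(16) = 0.
Pile B, S = {2, 3, 5}:
G(0) = 0
G(1) = mex{} = 0
G(2) = mex{0} = 1
G(3) = mex{0,0} = 1
G(4) = mex{1,0} = 2
G(5) = mex{1,1,0} = 2
G(6) = mex{2,1,0} = 3
G(7) = mex{2,2,1} = 0
G(8) = mex{3,2,1} = 0
G(9) = mex{0,3,2} = 1
G(10) = mex{0,0,2} = 1
G(11) = mex{1,0,3} = 2
G(12) = mex{1,1,0} = 2
G(13) = mex{2,1,0} = 3
G(14) = mex{2,2,1} = 0
G(15) = mex{3,2,1} = 0
G(16) = mex{0,3,2} = 1
G(17) = mex{0,0,2} = 1
G(18) = mex{1,0,3} = 2
G(19) = mex{1,1,0} = 2
G(20) = mex{2,1,0} = 3
G(21) = mex{2,2,1} = 0
G(22) = mex{3,2,1} = 0
G_B(22) = 0.
Pile C, S = {2, 5, 9}:
n : 0 1 2 3 4 5 6 7 8
G : 0 0 1 1 0 2 1 0 0
G_C(8) = 0.
Combined Grundy value = 0 ⊕ 0 ⊕ 0 = 0.

0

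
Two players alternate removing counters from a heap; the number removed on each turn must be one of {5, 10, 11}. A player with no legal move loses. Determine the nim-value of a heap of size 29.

2

G(0) = 0
G(1) = mex{} = 0
G(2) = mex{} = 0
G(3) = mex{} = 0
G(4) = mex{} = 0
G(5) = mex{0} = 1
G(6) = mex{0} = 1
G(7) = mex{0} = 1
G(8) = mex{0} = 1
G(9) = mex{0} = 1
G(10) = mex{1,0} = 2
G(11) = mex{1,0,0} = 2
G(12) = mex{1,0,0} = 2
G(13) = mex{1,0,0} = 2
G(14) = mex{1,0,0} = 2
G(15) = mex{2,1,0} = 3
G(16) = mex{2,1,1} = 0
G(17) = mex{2,1,1} = 0
G(18) = mex{2,1,1} = 0
G(19) = mex{2,1,1} = 0
G(20) = mex{3,2,1} = 0
G(21) = mex{0,2,2} = 1
G(22) = mex{0,2,2} = 1
G(23) = mex{0,2,2} = 1
G(24) = mex{0,2,2} = 1
G(25) = mex{0,3,2} = 1
G(26) = mex{1,0,3} = 2
G(27) = mex{1,0,0} = 2
G(28) = mex{1,0,0} = 2
G(29) = mex{1,0,0} = 2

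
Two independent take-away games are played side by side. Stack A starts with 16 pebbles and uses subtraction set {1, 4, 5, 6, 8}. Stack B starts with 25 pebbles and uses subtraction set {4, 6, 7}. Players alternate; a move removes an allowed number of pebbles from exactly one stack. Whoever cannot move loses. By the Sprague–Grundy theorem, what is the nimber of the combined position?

3

Stack A, S = {1, 4, 5, 6, 8}:
n :  0  1  2  3  4  5  6  7  8  9 10 11 12 13 14 15 16
G :  0  1  0  1  2  3  2  3  4  0  1  0  1  2  3  2  3
G_A(16) = 3.
Stack B, S = {4, 6, 7}:
G(0) = 0
G(1) = mex{} = 0
G(2) = mex{} = 0
G(3) = mex{} = 0
G(4) = mex{0} = 1
G(5) = mex{0} = 1
G(6) = mex{0,0} = 1
G(7) = mex{0,0,0} = 1
G(8) = mex{1,0,0} = 2
G(9) = mex{1,0,0} = 2
G(10) = mex{1,1,0} = 2
G(11) = mex{1,1,1} = 0
G(12) = mex{2,1,1} = 0
G(13) = mex{2,1,1} = 0
G(14) = mex{2,2,1} = 0
G(15) = mex{0,2,2} = 1
G(16) = mex{0,2,2} = 1
G(17) = mex{0,0,2} = 1
G(18) = mex{0,0,0} = 1
G(19) = mex{1,0,0} = 2
G(20) = mex{1,0,0} = 2
G(21) = mex{1,1,0} = 2
G(22) = mex{1,1,1} = 0
G(23) = mex{2,1,1} = 0
G(24) = mex{2,1,1} = 0
G(25) = mex{2,2,1} = 0
G_B(25) = 0.
Combined Grundy value = 3 ⊕ 0 = 3.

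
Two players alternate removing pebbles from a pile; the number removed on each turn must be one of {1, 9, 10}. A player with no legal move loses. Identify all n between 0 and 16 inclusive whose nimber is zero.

0, 2, 4, 6, 8

G(0) = 0
G(1) = mex{0} = 1
G(2) = mex{1} = 0
G(3) = mex{0} = 1
G(4) = mex{1} = 0
G(5) = mex{0} = 1
G(6) = mex{1} = 0
G(7) = mex{0} = 1
G(8) = mex{1} = 0
G(9) = mex{0,0} = 1
G(10) = mex{1,1,0} = 2
G(11) = mex{2,0,1} = 3
G(12) = mex{3,1,0} = 2
G(13) = mex{2,0,1} = 3
G(14) = mex{3,1,0} = 2
G(15) = mex{2,0,1} = 3
G(16) = mex{3,1,0} = 2
P-positions are exactly the n with G(n) = 0.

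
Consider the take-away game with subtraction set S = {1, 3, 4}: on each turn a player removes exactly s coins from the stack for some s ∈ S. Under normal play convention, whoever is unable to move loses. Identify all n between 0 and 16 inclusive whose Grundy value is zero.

G(0) = 0
G(1) = mex{0} = 1
G(2) = mex{1} = 0
G(3) = mex{0,0} = 1
G(4) = mex{1,1,0} = 2
G(5) = mex{2,0,1} = 3
G(6) = mex{3,1,0} = 2
G(7) = mex{2,2,1} = 0
G(8) = mex{0,3,2} = 1
G(9) = mex{1,2,3} = 0
G(10) = mex{0,0,2} = 1
G(11) = mex{1,1,0} = 2
G(12) = mex{2,0,1} = 3
G(13) = mex{3,1,0} = 2
G(14) = mex{2,2,1} = 0
G(15) = mex{0,3,2} = 1
G(16) = mex{1,2,3} = 0
P-positions are exactly the n with G(n) = 0.

0, 2, 7, 9, 14, 16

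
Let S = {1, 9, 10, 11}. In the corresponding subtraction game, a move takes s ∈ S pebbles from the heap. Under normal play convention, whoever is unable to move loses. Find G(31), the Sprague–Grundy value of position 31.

G(0) = 0
G(1) = mex{0} = 1
G(2) = mex{1} = 0
G(3) = mex{0} = 1
G(4) = mex{1} = 0
G(5) = mex{0} = 1
G(6) = mex{1} = 0
G(7) = mex{0} = 1
G(8) = mex{1} = 0
G(9) = mex{0,0} = 1
G(10) = mex{1,1,0} = 2
G(11) = mex{2,0,1,0} = 3
G(12) = mex{3,1,0,1} = 2
G(13) = mex{2,0,1,0} = 3
G(14) = mex{3,1,0,1} = 2
G(15) = mex{2,0,1,0} = 3
G(16) = mex{3,1,0,1} = 2
G(17) = mex{2,0,1,0} = 3
G(18) = mex{3,1,0,1} = 2
G(19) = mex{2,2,1,0} = 3
G(20) = mex{3,3,2,1} = 0
G(21) = mex{0,2,3,2} = 1
G(22) = mex{1,3,2,3} = 0
G(23) = mex{0,2,3,2} = 1
G(24) = mex{1,3,2,3} = 0
G(25) = mex{0,2,3,2} = 1
G(26) = mex{1,3,2,3} = 0
G(27) = mex{0,2,3,2} = 1
G(28) = mex{1,3,2,3} = 0
G(29) = mex{0,0,3,2} = 1
G(30) = mex{1,1,0,3} = 2
G(31) = mex{2,0,1,0} = 3

3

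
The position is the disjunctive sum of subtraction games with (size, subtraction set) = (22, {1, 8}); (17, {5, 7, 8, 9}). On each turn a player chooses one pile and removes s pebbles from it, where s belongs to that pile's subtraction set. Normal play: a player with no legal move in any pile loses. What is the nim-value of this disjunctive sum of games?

Pile A, S = {1, 8}:
n :  0  1  2  3  4  5  6  7  8  9 10 11 12 13 14 15 16 17 18 19 20 21 22
G :  0  1  0  1  0  1  0  1  2  0  1  0  1  0  1  0  1  2  0  1  0  1  0
G_A(22) = 0.
Pile B, S = {5, 7, 8, 9}:
n :  0  1  2  3  4  5  6  7  8  9 10 11 12 13 14 15 16 17
G :  0  0  0  0  0  1  1  1  1  1  2  2  2  2  0  0  0  0
G_B(17) = 0.
Combined Grundy value = 0 ⊕ 0 = 0.

0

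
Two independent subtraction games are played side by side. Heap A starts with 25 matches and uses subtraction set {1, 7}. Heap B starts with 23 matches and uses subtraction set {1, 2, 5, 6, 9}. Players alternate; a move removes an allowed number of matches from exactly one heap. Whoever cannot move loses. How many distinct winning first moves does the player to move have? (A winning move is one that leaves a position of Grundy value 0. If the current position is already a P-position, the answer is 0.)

Heap A, S = {1, 7}:
n :  0  1  2  3  4  5  6  7  8  9 10 11 12 13 14 15 16 17 18 19 20 21 22 23 24 25
G :  0  1  0  1  0  1  0  1  0  1  0  1  0  1  0  1  0  1  0  1  0  1  0  1  0  1
G_A(25) = 1.
Heap B, S = {1, 2, 5, 6, 9}:
n :  0  1  2  3  4  5  6  7  8  9 10 11 12 13 14 15 16 17 18 19 20 21 22 23
G :  0  1  2  0  1  2  3  0  1  2  0  1  2  3  0  1  2  0  1  2  3  0  1  2
G_B(23) = 2.
Combined Grundy value = 1 ⊕ 2 = 3.
A winning move leaves total XOR = 0, i.e. changes one component's Grundy value g to g ⊕ X where X is the current total.
Heap A: need g' = 1⊕3 = 2. Options: 25−1→G=0, 25−7→G=0. Hits: 0.
Heap B: need g' = 2⊕3 = 1. Options: 23−1→G=1, 23−2→G=0, 23−5→G=1, 23−6→G=0, 23−9→G=0. Hits: 2.

2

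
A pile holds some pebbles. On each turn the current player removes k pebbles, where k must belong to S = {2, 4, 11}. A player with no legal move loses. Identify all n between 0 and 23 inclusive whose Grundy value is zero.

G(0) = 0
G(1) = mex{} = 0
G(2) = mex{0} = 1
G(3) = mex{0} = 1
G(4) = mex{1,0} = 2
G(5) = mex{1,0} = 2
G(6) = mex{2,1} = 0
G(7) = mex{2,1} = 0
G(8) = mex{0,2} = 1
G(9) = mex{0,2} = 1
G(10) = mex{1,0} = 2
G(11) = mex{1,0,0} = 2
G(12) = mex{2,1,0} = 3
G(13) = mex{2,1,1} = 0
G(14) = mex{3,2,1} = 0
G(15) = mex{0,2,2} = 1
G(16) = mex{0,3,2} = 1
G(17) = mex{1,0,0} = 2
G(18) = mex{1,0,0} = 2
G(19) = mex{2,1,1} = 0
G(20) = mex{2,1,1} = 0
G(21) = mex{0,2,2} = 1
G(22) = mex{0,2,2} = 1
G(23) = mex{1,0,3} = 2
P-positions are exactly the n with G(n) = 0.

0, 1, 6, 7, 13, 14, 19, 20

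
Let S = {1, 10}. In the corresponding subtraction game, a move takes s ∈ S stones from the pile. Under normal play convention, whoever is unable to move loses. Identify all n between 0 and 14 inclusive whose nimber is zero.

n :  0  1  2  3  4  5  6  7  8  9 10 11 12 13 14
G :  0  1  0  1  0  1  0  1  0  1  2  0  1  0  1
P-positions are exactly the n with G(n) = 0.

0, 2, 4, 6, 8, 11, 13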